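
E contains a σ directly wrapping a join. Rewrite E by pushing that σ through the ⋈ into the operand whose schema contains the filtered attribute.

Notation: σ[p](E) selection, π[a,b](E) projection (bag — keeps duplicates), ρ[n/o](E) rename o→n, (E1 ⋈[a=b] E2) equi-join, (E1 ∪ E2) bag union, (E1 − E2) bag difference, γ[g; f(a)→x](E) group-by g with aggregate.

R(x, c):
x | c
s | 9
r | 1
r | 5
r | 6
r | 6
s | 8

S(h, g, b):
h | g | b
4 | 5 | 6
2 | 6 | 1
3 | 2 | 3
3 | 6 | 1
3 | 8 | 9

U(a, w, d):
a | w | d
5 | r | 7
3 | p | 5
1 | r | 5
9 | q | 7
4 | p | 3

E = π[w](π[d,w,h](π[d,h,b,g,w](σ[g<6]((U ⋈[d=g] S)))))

σ filters on g, owned by the right side.
E' = π[w](π[d,w,h](π[d,h,b,g,w]((U ⋈[d=g] σ[g<6](S)))))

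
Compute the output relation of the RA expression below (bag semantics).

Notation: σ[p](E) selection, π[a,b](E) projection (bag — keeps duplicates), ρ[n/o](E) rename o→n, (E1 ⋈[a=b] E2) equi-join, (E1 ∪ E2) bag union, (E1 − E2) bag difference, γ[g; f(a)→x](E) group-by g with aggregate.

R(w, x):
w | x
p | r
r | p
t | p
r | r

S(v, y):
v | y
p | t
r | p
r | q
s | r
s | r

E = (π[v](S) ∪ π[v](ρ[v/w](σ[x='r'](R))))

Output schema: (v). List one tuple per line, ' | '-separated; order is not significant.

Subexpression sizes:
  S → 5
  π[v](S) → 5
  R → 4
  σ[x='r'](R) → 2
  ρ[v/w](σ[x='r'](R)) → 2
  π[v](ρ[v/w](σ[x='r'](R))) → 2
  (π[v](S) ∪ π[v](ρ[v/w](σ[x='r'](R)))) → 7

== RESULT ==
v
p
p
r
r
r
s
s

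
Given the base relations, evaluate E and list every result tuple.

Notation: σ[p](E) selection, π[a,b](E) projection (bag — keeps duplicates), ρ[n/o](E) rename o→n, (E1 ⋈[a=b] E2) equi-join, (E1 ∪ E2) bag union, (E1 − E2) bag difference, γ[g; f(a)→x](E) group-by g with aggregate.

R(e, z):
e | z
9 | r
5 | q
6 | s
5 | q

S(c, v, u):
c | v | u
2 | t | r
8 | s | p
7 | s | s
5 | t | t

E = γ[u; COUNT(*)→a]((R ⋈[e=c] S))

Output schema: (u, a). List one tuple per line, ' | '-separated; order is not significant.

Subexpression sizes:
  R → 4
  S → 4
  (R ⋈[e=c] S) → 2
  γ[u; COUNT(*)→a]((R ⋈[e=c] S)) → 1

== RESULT ==
u | a
t | 2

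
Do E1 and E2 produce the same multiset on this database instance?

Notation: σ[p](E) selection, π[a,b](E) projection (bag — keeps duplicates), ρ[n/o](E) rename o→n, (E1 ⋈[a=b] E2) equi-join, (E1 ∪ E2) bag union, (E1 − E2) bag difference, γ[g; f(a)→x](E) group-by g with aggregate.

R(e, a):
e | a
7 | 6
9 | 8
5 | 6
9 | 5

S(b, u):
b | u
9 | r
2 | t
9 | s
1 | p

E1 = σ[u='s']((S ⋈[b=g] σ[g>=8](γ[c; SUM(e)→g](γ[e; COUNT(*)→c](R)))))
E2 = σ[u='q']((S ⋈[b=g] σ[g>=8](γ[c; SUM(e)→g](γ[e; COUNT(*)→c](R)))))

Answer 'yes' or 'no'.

E1 row counts bottom-up:
  S → 4
  R → 4
  γ[e; COUNT(*)→c](R) → 3
  γ[c; SUM(e)→g](γ[e; COUNT(*)→c](R)) → 2
  σ[g>=8](γ[c; SUM(e)→g](γ[e; COUNT(*)→c](R))) → 2
  (S ⋈[b=g] σ[g>=8](γ[c; SUM(e)→g](γ[e; COUNT(*)→c](R)))) → 2
  σ[u='s']((S ⋈[b=g] σ[g>=8](γ[c; SUM(e)→g](γ[e; COUNT(*)→c](R))))) → 1
E2 row counts bottom-up:
  S → 4
  R → 4
  γ[e; COUNT(*)→c](R) → 3
  γ[c; SUM(e)→g](γ[e; COUNT(*)→c](R)) → 2
  σ[g>=8](γ[c; SUM(e)→g](γ[e; COUNT(*)→c](R))) → 2
  (S ⋈[b=g] σ[g>=8](γ[c; SUM(e)→g](γ[e; COUNT(*)→c](R)))) → 2
  σ[u='q']((S ⋈[b=g] σ[g>=8](γ[c; SUM(e)→g](γ[e; COUNT(*)→c](R))))) → 0

E1 result:
b | u | c | g
9 | s | 2 | 9
E2 result:
b | u | c | g
(0 rows)
Witness: (9, 's', 2, 9) appears 1× in E1 but 0× in E2.

no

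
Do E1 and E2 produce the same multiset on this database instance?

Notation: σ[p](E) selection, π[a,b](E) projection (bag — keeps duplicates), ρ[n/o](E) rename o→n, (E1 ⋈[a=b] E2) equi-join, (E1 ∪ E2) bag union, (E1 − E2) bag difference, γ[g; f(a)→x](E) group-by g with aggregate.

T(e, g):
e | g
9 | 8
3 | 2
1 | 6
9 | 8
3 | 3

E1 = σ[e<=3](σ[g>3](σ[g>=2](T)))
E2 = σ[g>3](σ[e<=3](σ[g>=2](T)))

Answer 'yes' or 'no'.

E1 subexpression sizes:
  T → 5
  σ[g>=2](T) → 5
  σ[g>3](σ[g>=2](T)) → 3
  σ[e<=3](σ[g>3](σ[g>=2](T))) → 1
E2 subexpression sizes:
  T → 5
  σ[g>=2](T) → 5
  σ[e<=3](σ[g>=2](T)) → 3
  σ[g>3](σ[e<=3](σ[g>=2](T))) → 1

E1 and E2 produce the same multiset:
e | g
1 | 6

yes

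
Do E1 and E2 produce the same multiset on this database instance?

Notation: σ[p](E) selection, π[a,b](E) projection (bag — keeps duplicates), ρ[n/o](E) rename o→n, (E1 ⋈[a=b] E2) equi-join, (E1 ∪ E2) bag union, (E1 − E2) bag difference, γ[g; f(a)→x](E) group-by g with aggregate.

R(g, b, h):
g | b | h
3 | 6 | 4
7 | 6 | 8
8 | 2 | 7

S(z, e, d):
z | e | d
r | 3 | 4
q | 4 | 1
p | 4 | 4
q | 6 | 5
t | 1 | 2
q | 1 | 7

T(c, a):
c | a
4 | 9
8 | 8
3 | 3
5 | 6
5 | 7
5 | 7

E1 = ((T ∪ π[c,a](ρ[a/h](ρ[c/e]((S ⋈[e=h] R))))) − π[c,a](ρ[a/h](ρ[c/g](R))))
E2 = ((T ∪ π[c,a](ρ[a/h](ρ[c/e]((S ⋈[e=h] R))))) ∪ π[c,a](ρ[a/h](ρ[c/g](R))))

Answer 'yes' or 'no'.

E1 stepwise |·|:
  T → 6
  S → 6
  R → 3
  (S ⋈[e=h] R) → 2
  ρ[c/e]((S ⋈[e=h] R)) → 2
  ρ[a/h](ρ[c/e]((S ⋈[e=h] R))) → 2
  π[c,a](ρ[a/h](ρ[c/e]((S ⋈[e=h] R)))) → 2
  (T ∪ π[c,a](ρ[a/h](ρ[c/e]((S ⋈[e=h] R))))) → 8
  R → 3
  ρ[c/g](R) → 3
  ρ[a/h](ρ[c/g](R)) → 3
  π[c,a](ρ[a/h](ρ[c/g](R))) → 3
  ((T ∪ π[c,a](ρ[a/h](ρ[c/e]((S ⋈[e=h] R))))) − π[c,a](ρ[a/h](ρ[c/g](R)))) → 8
E2 stepwise |·|:
  T → 6
  S → 6
  R → 3
  (S ⋈[e=h] R) → 2
  ρ[c/e]((S ⋈[e=h] R)) → 2
  ρ[a/h](ρ[c/e]((S ⋈[e=h] R))) → 2
  π[c,a](ρ[a/h](ρ[c/e]((S ⋈[e=h] R)))) → 2
  (T ∪ π[c,a](ρ[a/h](ρ[c/e]((S ⋈[e=h] R))))) → 8
  R → 3
  ρ[c/g](R) → 3
  ρ[a/h](ρ[c/g](R)) → 3
  π[c,a](ρ[a/h](ρ[c/g](R))) → 3
  ((T ∪ π[c,a](ρ[a/h](ρ[c/e]((S ⋈[e=h] R))))) ∪ π[c,a](ρ[a/h](ρ[c/g](R)))) → 11

E1 result:
c | a
3 | 3
4 | 4
4 | 4
4 | 9
5 | 6
5 | 7
5 | 7
8 | 8
E2 result:
c | a
3 | 3
3 | 4
4 | 4
4 | 4
4 | 9
5 | 6
5 | 7
5 | 7
7 | 8
8 | 7
8 | 8
Witness: (3, 4) appears 0× in E1 but 1× in E2.

no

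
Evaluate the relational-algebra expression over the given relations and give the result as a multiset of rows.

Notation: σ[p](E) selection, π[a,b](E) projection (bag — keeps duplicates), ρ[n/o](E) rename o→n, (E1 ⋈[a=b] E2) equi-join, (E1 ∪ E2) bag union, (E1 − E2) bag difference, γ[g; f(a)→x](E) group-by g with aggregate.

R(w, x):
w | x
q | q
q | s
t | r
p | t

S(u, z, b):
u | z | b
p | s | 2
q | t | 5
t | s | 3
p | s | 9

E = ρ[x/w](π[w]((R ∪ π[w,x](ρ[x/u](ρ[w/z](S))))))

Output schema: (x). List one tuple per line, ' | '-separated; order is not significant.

Subexpression sizes:
  R → 4
  S → 4
  ρ[w/z](S) → 4
  ρ[x/u](ρ[w/z](S)) → 4
  π[w,x](ρ[x/u](ρ[w/z](S))) → 4
  (R ∪ π[w,x](ρ[x/u](ρ[w/z](S)))) → 8
  π[w]((R ∪ π[w,x](ρ[x/u](ρ[w/z](S))))) → 8
  ρ[x/w](π[w]((R ∪ π[w,x](ρ[x/u](ρ[w/z](S)))))) → 8

== RESULT ==
x
p
q
q
s
s
s
t
t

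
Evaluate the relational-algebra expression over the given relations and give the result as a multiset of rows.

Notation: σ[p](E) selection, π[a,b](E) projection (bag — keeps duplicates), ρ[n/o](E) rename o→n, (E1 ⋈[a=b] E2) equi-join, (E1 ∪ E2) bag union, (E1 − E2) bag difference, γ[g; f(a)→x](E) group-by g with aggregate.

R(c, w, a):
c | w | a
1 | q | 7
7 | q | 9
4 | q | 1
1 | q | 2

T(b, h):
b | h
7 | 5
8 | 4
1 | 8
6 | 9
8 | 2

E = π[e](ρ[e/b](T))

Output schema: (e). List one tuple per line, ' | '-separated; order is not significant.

Stepwise |·|:
  T → 5
  ρ[e/b](T) → 5
  π[e](ρ[e/b](T)) → 5

== RESULT ==
e
1
6
7
8
8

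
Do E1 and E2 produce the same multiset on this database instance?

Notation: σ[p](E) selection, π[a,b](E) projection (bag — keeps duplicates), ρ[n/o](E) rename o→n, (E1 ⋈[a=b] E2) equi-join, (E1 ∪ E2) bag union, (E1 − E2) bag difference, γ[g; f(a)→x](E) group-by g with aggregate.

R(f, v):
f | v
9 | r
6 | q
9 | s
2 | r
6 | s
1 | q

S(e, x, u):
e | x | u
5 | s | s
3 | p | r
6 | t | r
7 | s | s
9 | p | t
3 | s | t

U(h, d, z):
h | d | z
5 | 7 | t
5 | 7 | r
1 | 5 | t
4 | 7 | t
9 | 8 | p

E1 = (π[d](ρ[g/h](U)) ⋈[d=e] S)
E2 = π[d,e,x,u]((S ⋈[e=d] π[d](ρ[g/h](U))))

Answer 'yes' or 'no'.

E1 subexpression sizes:
  U → 5
  ρ[g/h](U) → 5
  π[d](ρ[g/h](U)) → 5
  S → 6
  (π[d](ρ[g/h](U)) ⋈[d=e] S) → 4
E2 subexpression sizes:
  S → 6
  U → 5
  ρ[g/h](U) → 5
  π[d](ρ[g/h](U)) → 5
  (S ⋈[e=d] π[d](ρ[g/h](U))) → 4
  π[d,e,x,u]((S ⋈[e=d] π[d](ρ[g/h](U)))) → 4

E1 and E2 produce the same multiset:
d | e | x | u
5 | 5 | s | s
7 | 7 | s | s
7 | 7 | s | s
7 | 7 | s | s

yes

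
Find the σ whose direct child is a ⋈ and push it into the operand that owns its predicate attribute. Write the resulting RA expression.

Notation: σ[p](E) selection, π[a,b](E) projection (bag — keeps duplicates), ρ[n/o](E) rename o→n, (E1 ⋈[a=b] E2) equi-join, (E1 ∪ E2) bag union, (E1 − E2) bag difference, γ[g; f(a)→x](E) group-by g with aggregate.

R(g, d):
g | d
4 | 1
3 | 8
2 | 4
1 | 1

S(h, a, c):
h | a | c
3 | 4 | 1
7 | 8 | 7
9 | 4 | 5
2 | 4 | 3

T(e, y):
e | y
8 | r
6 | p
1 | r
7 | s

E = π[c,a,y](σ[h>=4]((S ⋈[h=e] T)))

σ filters on h, owned by the left side.
E' = π[c,a,y]((σ[h>=4](S) ⋈[h=e] T))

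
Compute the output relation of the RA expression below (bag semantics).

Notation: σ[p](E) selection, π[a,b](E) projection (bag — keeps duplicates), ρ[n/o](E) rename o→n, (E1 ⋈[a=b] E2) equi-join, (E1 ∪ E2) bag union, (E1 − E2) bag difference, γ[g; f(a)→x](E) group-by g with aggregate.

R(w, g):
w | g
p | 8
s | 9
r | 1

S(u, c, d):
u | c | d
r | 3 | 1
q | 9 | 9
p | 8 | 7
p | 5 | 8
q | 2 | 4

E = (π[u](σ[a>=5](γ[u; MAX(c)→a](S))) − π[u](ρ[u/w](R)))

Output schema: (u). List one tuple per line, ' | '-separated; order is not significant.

Row counts bottom-up:
  S → 5
  γ[u; MAX(c)→a](S) → 3
  σ[a>=5](γ[u; MAX(c)→a](S)) → 2
  π[u](σ[a>=5](γ[u; MAX(c)→a](S))) → 2
  R → 3
  ρ[u/w](R) → 3
  π[u](ρ[u/w](R)) → 3
  (π[u](σ[a>=5](γ[u; MAX(c)→a](S))) − π[u](ρ[u/w](R))) → 1

== RESULT ==
u
q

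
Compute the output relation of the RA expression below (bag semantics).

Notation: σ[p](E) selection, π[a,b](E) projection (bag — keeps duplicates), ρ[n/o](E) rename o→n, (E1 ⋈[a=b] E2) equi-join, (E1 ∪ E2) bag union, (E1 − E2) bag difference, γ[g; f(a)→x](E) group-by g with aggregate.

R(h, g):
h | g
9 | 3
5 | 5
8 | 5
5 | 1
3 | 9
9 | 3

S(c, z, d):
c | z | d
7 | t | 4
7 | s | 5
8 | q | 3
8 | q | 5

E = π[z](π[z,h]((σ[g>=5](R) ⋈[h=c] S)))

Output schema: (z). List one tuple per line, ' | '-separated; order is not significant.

Stepwise |·|:
  R → 6
  σ[g>=5](R) → 3
  S → 4
  (σ[g>=5](R) ⋈[h=c] S) → 2
  π[z,h]((σ[g>=5](R) ⋈[h=c] S)) → 2
  π[z](π[z,h]((σ[g>=5](R) ⋈[h=c] S))) → 2

== RESULT ==
z
q
q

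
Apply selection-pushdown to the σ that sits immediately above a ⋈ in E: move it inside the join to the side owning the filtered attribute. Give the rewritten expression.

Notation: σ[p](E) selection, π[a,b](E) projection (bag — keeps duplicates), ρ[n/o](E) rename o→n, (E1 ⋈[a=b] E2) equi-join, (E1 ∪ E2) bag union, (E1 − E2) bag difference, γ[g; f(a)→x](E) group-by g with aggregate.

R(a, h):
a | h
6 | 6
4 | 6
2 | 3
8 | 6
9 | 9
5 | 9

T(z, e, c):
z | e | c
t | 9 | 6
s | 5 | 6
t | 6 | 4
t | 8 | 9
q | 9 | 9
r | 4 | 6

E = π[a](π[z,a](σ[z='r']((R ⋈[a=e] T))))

σ filters on z, owned by the right side.
E' = π[a](π[z,a]((R ⋈[a=e] σ[z='r'](T))))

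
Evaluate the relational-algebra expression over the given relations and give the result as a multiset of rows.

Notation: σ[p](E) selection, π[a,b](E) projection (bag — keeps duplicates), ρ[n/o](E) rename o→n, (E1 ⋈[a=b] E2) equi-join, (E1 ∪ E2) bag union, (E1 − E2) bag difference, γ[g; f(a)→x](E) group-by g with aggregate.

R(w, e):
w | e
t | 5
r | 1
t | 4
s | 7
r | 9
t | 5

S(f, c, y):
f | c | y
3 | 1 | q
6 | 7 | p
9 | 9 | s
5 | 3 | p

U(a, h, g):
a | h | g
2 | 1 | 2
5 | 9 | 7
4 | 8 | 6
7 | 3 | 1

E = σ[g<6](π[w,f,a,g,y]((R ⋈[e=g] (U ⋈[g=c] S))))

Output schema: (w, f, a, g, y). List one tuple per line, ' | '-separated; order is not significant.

Per-node cardinality:
  R → 6
  U → 4
  S → 4
  (U ⋈[g=c] S) → 2
  (R ⋈[e=g] (U ⋈[g=c] S)) → 2
  π[w,f,a,g,y]((R ⋈[e=g] (U ⋈[g=c] S))) → 2
  σ[g<6](π[w,f,a,g,y]((R ⋈[e=g] (U ⋈[g=c] S)))) → 1

== RESULT ==
w | f | a | g | y
r | 3 | 7 | 1 | q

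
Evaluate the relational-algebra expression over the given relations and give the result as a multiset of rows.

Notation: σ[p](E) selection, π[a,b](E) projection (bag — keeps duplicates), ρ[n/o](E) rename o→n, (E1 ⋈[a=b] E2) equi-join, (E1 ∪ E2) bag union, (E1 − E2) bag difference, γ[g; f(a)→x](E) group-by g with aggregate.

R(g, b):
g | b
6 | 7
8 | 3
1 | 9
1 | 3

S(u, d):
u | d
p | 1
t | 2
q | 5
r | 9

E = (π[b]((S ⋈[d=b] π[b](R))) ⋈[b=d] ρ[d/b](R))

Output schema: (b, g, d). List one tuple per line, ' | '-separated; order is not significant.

Per-node cardinality:
  S → 4
  R → 4
  π[b](R) → 4
  (S ⋈[d=b] π[b](R)) → 1
  π[b]((S ⋈[d=b] π[b](R))) → 1
  R → 4
  ρ[d/b](R) → 4
  (π[b]((S ⋈[d=b] π[b](R))) ⋈[b=d] ρ[d/b](R)) → 1

== RESULT ==
b | g | d
9 | 1 | 9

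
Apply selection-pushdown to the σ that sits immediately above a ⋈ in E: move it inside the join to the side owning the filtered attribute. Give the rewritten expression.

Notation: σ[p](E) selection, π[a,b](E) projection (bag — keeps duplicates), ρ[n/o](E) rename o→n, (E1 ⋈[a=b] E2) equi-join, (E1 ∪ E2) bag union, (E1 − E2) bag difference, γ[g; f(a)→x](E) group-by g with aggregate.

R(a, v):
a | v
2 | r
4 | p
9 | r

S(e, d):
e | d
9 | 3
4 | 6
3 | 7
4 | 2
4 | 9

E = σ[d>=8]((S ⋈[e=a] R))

σ filters on d, owned by the left side.
E' = (σ[d>=8](S) ⋈[e=a] R)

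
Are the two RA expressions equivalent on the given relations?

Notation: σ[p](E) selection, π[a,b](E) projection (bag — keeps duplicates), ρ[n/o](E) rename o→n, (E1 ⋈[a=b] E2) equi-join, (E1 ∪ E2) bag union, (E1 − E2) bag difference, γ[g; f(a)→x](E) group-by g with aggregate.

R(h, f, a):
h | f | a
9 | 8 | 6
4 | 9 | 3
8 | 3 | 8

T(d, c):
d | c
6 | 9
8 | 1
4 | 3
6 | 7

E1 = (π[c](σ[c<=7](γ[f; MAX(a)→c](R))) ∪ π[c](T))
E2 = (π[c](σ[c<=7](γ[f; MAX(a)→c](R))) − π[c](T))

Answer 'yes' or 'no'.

E1 per-node cardinality:
  R → 3
  γ[f; MAX(a)→c](R) → 3
  σ[c<=7](γ[f; MAX(a)→c](R)) → 2
  π[c](σ[c<=7](γ[f; MAX(a)→c](R))) → 2
  T → 4
  π[c](T) → 4
  (π[c](σ[c<=7](γ[f; MAX(a)→c](R))) ∪ π[c](T)) → 6
E2 per-node cardinality:
  R → 3
  γ[f; MAX(a)→c](R) → 3
  σ[c<=7](γ[f; MAX(a)→c](R)) → 2
  π[c](σ[c<=7](γ[f; MAX(a)→c](R))) → 2
  T → 4
  π[c](T) → 4
  (π[c](σ[c<=7](γ[f; MAX(a)→c](R))) − π[c](T)) → 1

E1 result:
c
1
3
3
6
7
9
E2 result:
c
6
Witness: (1,) appears 1× in E1 but 0× in E2.

no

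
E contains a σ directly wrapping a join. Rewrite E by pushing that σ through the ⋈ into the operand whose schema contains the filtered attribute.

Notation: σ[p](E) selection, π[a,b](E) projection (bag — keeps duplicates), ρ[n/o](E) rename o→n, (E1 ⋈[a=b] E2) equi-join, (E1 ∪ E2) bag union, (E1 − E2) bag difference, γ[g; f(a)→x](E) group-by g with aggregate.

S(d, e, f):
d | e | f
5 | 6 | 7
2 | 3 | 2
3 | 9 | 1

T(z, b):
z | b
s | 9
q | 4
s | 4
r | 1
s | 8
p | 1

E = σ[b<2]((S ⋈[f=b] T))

σ filters on b, owned by the right side.
E' = (S ⋈[f=b] σ[b<2](T))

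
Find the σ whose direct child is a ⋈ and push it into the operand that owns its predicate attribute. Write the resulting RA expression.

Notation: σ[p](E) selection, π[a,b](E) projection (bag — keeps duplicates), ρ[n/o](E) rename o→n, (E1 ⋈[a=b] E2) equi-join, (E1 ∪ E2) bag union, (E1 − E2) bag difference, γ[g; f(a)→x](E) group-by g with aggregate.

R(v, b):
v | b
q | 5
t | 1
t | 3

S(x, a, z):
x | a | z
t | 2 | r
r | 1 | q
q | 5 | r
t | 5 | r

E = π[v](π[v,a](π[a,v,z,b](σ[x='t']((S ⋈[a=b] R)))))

σ filters on x, owned by the left side.
E' = π[v](π[v,a](π[a,v,z,b]((σ[x='t'](S) ⋈[a=b] R))))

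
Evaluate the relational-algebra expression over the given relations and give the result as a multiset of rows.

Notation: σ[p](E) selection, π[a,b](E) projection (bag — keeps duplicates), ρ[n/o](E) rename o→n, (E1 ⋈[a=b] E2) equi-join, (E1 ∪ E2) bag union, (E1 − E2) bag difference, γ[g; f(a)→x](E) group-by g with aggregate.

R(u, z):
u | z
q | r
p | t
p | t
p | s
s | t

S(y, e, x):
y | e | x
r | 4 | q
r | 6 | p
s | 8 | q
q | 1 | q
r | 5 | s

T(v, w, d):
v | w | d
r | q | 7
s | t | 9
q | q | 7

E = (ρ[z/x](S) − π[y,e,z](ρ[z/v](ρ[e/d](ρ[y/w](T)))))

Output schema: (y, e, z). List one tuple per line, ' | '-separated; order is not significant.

Stepwise |·|:
  S → 5
  ρ[z/x](S) → 5
  T → 3
  ρ[y/w](T) → 3
  ρ[e/d](ρ[y/w](T)) → 3
  ρ[z/v](ρ[e/d](ρ[y/w](T))) → 3
  π[y,e,z](ρ[z/v](ρ[e/d](ρ[y/w](T)))) → 3
  (ρ[z/x](S) − π[y,e,z](ρ[z/v](ρ[e/d](ρ[y/w](T))))) → 5

== RESULT ==
y | e | z
q | 1 | q
r | 4 | q
r | 5 | s
r | 6 | p
s | 8 | q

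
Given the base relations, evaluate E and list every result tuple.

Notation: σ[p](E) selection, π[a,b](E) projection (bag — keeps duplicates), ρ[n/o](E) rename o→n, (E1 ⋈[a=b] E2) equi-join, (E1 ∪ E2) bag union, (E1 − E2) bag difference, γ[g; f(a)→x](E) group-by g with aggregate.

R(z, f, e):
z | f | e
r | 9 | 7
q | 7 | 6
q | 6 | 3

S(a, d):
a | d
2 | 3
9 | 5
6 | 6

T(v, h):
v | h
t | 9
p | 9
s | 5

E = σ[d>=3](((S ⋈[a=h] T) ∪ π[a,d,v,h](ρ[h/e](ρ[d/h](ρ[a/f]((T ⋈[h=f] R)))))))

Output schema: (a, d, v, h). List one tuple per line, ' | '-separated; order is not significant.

Per-node cardinality:
  S → 3
  T → 3
  (S ⋈[a=h] T) → 2
  T → 3
  R → 3
  (T ⋈[h=f] R) → 2
  ρ[a/f]((T ⋈[h=f] R)) → 2
  ρ[d/h](ρ[a/f]((T ⋈[h=f] R))) → 2
  ρ[h/e](ρ[d/h](ρ[a/f]((T ⋈[h=f] R)))) → 2
  π[a,d,v,h](ρ[h/e](ρ[d/h](ρ[a/f]((T ⋈[h=f] R))))) → 2
  ((S ⋈[a=h] T) ∪ π[a,d,v,h](ρ[h/e](ρ[d/h](ρ[a/f]((T ⋈[h=f] R)))))) → 4
  σ[d>=3](((S ⋈[a=h] T) ∪ π[a,d,v,h](ρ[h/e](ρ[d/h](ρ[a/f]((T ⋈[h=f] R))))))) → 4

== RESULT ==
a | d | v | h
9 | 5 | p | 9
9 | 5 | t | 9
9 | 9 | p | 7
9 | 9 | t | 7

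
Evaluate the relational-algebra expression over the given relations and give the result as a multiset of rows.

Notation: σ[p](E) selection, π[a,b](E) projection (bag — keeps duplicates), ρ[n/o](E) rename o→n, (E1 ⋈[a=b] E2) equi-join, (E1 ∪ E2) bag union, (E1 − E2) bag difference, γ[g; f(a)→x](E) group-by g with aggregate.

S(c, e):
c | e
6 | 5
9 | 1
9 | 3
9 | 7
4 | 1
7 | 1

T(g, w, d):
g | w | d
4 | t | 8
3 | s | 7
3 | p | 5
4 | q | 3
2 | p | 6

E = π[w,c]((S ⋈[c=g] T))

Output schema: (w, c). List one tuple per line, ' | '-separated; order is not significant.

Stepwise |·|:
  S → 6
  T → 5
  (S ⋈[c=g] T) → 2
  π[w,c]((S ⋈[c=g] T)) → 2

== RESULT ==
w | c
q | 4
t | 4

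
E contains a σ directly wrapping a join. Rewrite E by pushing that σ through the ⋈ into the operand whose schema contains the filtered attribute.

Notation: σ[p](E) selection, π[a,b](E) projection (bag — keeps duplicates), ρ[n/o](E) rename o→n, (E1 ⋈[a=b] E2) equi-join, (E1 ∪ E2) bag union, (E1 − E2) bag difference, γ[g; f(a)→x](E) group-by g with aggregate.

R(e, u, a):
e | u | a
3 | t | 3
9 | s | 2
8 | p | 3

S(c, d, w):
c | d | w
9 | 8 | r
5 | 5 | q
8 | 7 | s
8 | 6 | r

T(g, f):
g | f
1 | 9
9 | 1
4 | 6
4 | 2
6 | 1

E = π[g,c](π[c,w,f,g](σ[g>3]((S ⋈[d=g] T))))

σ filters on g, owned by the right side.
E' = π[g,c](π[c,w,f,g]((S ⋈[d=g] σ[g>3](T))))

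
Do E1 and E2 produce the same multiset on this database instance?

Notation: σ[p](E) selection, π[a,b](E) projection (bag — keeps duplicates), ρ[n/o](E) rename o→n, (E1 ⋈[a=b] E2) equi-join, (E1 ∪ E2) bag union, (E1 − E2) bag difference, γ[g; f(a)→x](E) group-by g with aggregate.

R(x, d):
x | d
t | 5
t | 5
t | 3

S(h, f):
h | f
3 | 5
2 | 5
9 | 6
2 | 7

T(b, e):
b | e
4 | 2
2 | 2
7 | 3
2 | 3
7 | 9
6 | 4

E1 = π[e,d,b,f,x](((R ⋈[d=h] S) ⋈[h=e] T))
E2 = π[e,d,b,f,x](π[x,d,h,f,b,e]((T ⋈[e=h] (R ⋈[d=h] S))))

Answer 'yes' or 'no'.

E1 row counts bottom-up:
  R → 3
  S → 4
  (R ⋈[d=h] S) → 1
  T → 6
  ((R ⋈[d=h] S) ⋈[h=e] T) → 2
  π[e,d,b,f,x](((R ⋈[d=h] S) ⋈[h=e] T)) → 2
E2 row counts bottom-up:
  T → 6
  R → 3
  S → 4
  (R ⋈[d=h] S) → 1
  (T ⋈[e=h] (R ⋈[d=h] S)) → 2
  π[x,d,h,f,b,e]((T ⋈[e=h] (R ⋈[d=h] S))) → 2
  π[e,d,b,f,x](π[x,d,h,f,b,e]((T ⋈[e=h] (R ⋈[d=h] S)))) → 2

E1 and E2 produce the same multiset:
e | d | b | f | x
3 | 3 | 2 | 5 | t
3 | 3 | 7 | 5 | t

yes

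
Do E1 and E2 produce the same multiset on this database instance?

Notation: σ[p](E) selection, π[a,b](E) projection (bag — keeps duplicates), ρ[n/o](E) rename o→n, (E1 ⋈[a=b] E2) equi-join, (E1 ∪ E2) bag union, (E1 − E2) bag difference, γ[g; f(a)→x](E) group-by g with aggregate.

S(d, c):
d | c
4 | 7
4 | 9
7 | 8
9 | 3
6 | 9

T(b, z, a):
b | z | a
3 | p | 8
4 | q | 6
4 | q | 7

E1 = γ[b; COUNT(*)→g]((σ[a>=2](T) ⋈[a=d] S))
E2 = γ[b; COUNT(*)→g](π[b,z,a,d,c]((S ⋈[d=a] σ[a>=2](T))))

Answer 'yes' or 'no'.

E1 subexpression sizes:
  T → 3
  σ[a>=2](T) → 3
  S → 5
  (σ[a>=2](T) ⋈[a=d] S) → 2
  γ[b; COUNT(*)→g]((σ[a>=2](T) ⋈[a=d] S)) → 1
E2 subexpression sizes:
  S → 5
  T → 3
  σ[a>=2](T) → 3
  (S ⋈[d=a] σ[a>=2](T)) → 2
  π[b,z,a,d,c]((S ⋈[d=a] σ[a>=2](T))) → 2
  γ[b; COUNT(*)→g](π[b,z,a,d,c]((S ⋈[d=a] σ[a>=2](T)))) → 1

E1 and E2 produce the same multiset:
b | g
4 | 2

yes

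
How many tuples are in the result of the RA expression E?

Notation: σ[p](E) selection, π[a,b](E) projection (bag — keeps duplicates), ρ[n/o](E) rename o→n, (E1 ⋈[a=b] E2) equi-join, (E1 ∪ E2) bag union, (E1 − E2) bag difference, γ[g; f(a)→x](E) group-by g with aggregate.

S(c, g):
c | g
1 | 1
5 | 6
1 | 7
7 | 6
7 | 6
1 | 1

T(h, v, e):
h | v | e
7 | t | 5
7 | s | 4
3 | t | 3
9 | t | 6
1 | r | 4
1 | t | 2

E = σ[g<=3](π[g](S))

Subexpression sizes:
  S → 6
  π[g](S) → 6
  σ[g<=3](π[g](S)) → 2

|E| = 2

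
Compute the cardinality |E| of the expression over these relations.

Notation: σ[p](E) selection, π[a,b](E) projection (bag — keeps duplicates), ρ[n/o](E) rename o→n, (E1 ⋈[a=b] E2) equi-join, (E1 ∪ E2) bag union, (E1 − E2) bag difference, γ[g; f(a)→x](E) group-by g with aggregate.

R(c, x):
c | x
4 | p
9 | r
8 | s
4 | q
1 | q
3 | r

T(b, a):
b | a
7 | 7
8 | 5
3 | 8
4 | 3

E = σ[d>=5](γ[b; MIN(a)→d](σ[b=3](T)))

Subexpression sizes:
  T → 4
  σ[b=3](T) → 1
  γ[b; MIN(a)→d](σ[b=3](T)) → 1
  σ[d>=5](γ[b; MIN(a)→d](σ[b=3](T))) → 1

|E| = 1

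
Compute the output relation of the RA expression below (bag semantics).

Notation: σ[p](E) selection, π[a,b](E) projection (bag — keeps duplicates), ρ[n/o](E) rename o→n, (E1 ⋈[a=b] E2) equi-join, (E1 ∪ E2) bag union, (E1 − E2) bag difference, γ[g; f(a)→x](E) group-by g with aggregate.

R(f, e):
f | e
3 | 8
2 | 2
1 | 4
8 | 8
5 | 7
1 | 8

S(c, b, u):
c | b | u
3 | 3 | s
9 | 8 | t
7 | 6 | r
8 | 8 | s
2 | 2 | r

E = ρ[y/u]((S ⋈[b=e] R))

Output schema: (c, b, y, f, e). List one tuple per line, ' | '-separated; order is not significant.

Subexpression sizes:
  S → 5
  R → 6
  (S ⋈[b=e] R) → 7
  ρ[y/u]((S ⋈[b=e] R)) → 7

== RESULT ==
c | b | y | f | e
2 | 2 | r | 2 | 2
8 | 8 | s | 1 | 8
8 | 8 | s | 3 | 8
8 | 8 | s | 8 | 8
9 | 8 | t | 1 | 8
9 | 8 | t | 3 | 8
9 | 8 | t | 8 | 8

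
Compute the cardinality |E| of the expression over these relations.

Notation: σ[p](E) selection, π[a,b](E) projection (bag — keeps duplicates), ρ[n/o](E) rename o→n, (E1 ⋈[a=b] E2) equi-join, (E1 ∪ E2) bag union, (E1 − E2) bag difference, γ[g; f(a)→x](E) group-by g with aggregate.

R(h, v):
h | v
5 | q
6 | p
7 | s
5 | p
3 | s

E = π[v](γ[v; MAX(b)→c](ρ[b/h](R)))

Subexpression sizes:
  R → 5
  ρ[b/h](R) → 5
  γ[v; MAX(b)→c](ρ[b/h](R)) → 3
  π[v](γ[v; MAX(b)→c](ρ[b/h](R))) → 3

|E| = 3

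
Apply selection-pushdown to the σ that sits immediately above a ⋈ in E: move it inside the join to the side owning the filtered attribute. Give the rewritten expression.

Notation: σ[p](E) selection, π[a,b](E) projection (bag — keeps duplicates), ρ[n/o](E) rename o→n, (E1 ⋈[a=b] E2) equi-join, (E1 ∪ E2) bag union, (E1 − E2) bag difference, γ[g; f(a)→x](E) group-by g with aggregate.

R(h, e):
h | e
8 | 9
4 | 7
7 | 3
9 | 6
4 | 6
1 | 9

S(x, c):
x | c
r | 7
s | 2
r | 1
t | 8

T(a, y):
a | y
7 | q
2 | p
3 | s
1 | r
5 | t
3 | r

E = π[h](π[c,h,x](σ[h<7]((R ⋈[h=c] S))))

σ filters on h, owned by the left side.
E' = π[h](π[c,h,x]((σ[h<7](R) ⋈[h=c] S)))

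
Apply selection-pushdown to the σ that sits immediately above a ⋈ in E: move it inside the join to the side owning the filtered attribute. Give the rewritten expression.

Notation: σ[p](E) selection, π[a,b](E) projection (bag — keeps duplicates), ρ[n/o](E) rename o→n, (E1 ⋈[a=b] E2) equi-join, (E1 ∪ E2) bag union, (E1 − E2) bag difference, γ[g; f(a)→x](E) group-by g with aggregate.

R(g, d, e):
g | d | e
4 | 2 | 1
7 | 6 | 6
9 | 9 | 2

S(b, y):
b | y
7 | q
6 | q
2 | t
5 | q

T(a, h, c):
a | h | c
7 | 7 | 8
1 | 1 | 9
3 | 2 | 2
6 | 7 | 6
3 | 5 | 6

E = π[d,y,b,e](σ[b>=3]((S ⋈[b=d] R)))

σ filters on b, owned by the left side.
E' = π[d,y,b,e]((σ[b>=3](S) ⋈[b=d] R))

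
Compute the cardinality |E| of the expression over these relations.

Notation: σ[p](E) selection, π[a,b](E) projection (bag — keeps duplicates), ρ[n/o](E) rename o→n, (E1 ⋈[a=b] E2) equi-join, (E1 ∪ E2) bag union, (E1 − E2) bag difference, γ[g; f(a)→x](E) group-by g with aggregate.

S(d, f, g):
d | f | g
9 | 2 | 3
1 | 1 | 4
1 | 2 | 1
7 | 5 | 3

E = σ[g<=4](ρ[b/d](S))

Subexpression sizes:
  S → 4
  ρ[b/d](S) → 4
  σ[g<=4](ρ[b/d](S)) → 4

|E| = 4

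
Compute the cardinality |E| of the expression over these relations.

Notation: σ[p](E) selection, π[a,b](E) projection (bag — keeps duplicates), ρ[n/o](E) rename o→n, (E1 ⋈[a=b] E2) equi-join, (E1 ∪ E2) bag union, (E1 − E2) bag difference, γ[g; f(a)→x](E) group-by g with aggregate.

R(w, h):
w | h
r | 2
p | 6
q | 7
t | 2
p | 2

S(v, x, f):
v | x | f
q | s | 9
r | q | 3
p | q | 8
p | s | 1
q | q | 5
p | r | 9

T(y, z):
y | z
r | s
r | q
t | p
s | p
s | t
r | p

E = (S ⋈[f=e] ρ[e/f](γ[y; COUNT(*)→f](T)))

Subexpression sizes:
  S → 6
  T → 6
  γ[y; COUNT(*)→f](T) → 3
  ρ[e/f](γ[y; COUNT(*)→f](T)) → 3
  (S ⋈[f=e] ρ[e/f](γ[y; COUNT(*)→f](T))) → 2

|E| = 2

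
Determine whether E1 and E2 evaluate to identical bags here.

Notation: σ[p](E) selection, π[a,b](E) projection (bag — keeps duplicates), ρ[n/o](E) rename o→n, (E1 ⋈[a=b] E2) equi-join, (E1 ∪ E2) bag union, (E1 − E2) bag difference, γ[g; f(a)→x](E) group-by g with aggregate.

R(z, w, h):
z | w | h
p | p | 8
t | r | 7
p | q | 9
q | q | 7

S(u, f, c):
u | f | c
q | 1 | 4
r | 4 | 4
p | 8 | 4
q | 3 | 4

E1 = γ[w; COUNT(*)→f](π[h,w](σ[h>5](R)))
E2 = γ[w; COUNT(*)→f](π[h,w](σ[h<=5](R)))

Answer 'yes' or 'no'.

E1 per-node cardinality:
  R → 4
  σ[h>5](R) → 4
  π[h,w](σ[h>5](R)) → 4
  γ[w; COUNT(*)→f](π[h,w](σ[h>5](R))) → 3
E2 per-node cardinality:
  R → 4
  σ[h<=5](R) → 0
  π[h,w](σ[h<=5](R)) → 0
  γ[w; COUNT(*)→f](π[h,w](σ[h<=5](R))) → 0

E1 result:
w | f
p | 1
q | 2
r | 1
E2 result:
w | f
(0 rows)
Witness: ('r', 1) appears 1× in E1 but 0× in E2.

no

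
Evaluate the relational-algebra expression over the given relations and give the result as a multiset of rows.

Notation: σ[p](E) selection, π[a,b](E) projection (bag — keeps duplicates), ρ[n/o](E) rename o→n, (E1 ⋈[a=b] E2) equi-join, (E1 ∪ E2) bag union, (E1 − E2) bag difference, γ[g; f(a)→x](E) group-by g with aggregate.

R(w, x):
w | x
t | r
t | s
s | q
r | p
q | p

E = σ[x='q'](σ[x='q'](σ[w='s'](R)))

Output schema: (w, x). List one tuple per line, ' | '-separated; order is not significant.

Subexpression sizes:
  R → 5
  σ[w='s'](R) → 1
  σ[x='q'](σ[w='s'](R)) → 1
  σ[x='q'](σ[x='q'](σ[w='s'](R))) → 1

== RESULT ==
w | x
s | q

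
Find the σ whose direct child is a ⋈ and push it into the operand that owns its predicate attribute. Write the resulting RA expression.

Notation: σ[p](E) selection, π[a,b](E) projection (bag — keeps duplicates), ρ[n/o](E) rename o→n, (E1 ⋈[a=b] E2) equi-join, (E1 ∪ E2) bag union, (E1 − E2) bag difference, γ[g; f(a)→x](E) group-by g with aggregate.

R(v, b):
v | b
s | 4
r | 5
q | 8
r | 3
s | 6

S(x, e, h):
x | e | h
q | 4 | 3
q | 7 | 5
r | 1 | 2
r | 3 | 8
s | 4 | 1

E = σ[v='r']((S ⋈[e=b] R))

σ filters on v, owned by the right side.
E' = (S ⋈[e=b] σ[v='r'](R))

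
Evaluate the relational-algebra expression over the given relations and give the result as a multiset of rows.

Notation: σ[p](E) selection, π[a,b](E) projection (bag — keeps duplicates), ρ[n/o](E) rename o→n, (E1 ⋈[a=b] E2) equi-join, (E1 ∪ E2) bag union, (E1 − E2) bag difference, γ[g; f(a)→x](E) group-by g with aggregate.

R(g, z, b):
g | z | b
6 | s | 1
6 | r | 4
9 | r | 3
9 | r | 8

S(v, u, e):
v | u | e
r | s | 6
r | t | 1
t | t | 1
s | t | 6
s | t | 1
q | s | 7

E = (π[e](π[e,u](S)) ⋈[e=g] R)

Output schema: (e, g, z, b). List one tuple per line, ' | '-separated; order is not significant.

Subexpression sizes:
  S → 6
  π[e,u](S) → 6
  π[e](π[e,u](S)) → 6
  R → 4
  (π[e](π[e,u](S)) ⋈[e=g] R) → 4

== RESULT ==
e | g | z | b
6 | 6 | r | 4
6 | 6 | r | 4
6 | 6 | s | 1
6 | 6 | s | 1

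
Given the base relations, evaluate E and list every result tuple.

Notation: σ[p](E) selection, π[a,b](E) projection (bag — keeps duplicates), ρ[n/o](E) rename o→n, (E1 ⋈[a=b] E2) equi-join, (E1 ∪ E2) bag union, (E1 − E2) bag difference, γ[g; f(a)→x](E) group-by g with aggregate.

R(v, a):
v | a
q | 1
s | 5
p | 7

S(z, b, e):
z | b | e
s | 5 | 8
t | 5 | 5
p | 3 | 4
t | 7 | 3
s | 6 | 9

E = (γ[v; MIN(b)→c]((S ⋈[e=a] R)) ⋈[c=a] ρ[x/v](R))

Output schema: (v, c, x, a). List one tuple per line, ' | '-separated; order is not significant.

Subexpression sizes:
  S → 5
  R → 3
  (S ⋈[e=a] R) → 1
  γ[v; MIN(b)→c]((S ⋈[e=a] R)) → 1
  R → 3
  ρ[x/v](R) → 3
  (γ[v; MIN(b)→c]((S ⋈[e=a] R)) ⋈[c=a] ρ[x/v](R)) → 1

== RESULT ==
v | c | x | a
s | 5 | s | 5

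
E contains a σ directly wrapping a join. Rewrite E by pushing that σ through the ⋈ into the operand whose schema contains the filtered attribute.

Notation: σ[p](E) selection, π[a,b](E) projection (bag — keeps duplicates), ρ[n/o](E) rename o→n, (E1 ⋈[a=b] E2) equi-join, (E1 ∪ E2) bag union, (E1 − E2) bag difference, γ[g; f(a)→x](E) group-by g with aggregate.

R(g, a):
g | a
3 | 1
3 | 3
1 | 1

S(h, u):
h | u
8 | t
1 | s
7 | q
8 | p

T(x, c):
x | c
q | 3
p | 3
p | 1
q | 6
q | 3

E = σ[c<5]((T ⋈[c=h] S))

σ filters on c, owned by the left side.
E' = (σ[c<5](T) ⋈[c=h] S)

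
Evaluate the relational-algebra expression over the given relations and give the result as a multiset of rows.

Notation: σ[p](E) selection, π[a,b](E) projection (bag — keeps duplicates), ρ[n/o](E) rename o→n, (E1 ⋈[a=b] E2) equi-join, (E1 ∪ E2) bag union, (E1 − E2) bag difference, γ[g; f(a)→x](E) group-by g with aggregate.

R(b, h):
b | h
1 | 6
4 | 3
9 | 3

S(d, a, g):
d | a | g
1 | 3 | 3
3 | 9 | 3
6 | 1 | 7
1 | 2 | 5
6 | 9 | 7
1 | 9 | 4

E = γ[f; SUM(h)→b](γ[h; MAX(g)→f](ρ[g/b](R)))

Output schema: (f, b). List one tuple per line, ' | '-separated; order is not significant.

Row counts bottom-up:
  R → 3
  ρ[g/b](R) → 3
  γ[h; MAX(g)→f](ρ[g/b](R)) → 2
  γ[f; SUM(h)→b](γ[h; MAX(g)→f](ρ[g/b](R))) → 2

== RESULT ==
f | b
1 | 6
9 | 3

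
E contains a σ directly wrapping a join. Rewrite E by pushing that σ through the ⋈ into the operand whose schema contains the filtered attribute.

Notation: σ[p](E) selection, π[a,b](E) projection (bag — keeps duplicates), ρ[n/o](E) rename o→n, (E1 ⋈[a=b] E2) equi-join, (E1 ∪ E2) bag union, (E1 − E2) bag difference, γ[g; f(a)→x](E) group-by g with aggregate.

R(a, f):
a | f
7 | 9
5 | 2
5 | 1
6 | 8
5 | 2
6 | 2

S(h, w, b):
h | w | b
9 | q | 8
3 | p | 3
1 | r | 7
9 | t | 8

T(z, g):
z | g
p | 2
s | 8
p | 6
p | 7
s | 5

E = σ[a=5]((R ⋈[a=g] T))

σ filters on a, owned by the left side.
E' = (σ[a=5](R) ⋈[a=g] T)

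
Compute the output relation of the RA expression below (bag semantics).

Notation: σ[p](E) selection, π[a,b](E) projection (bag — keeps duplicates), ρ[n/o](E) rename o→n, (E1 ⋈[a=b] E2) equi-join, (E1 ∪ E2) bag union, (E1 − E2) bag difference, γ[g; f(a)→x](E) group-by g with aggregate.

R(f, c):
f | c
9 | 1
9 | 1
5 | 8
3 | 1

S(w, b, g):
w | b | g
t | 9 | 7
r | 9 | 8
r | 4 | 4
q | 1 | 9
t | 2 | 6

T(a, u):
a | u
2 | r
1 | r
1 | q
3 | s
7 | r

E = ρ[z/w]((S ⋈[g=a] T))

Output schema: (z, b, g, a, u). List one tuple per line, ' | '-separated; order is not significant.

Row counts bottom-up:
  S → 5
  T → 5
  (S ⋈[g=a] T) → 1
  ρ[z/w]((S ⋈[g=a] T)) → 1

== RESULT ==
z | b | g | a | u
t | 9 | 7 | 7 | r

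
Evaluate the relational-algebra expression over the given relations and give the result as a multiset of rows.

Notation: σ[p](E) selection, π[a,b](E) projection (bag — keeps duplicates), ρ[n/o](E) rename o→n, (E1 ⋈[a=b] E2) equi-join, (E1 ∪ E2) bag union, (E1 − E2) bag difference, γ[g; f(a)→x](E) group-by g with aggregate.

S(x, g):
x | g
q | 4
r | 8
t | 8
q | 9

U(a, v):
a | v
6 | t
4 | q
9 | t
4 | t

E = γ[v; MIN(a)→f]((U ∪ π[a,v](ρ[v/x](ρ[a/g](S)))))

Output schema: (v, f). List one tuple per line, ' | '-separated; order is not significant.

Per-node cardinality:
  U → 4
  S → 4
  ρ[a/g](S) → 4
  ρ[v/x](ρ[a/g](S)) → 4
  π[a,v](ρ[v/x](ρ[a/g](S))) → 4
  (U ∪ π[a,v](ρ[v/x](ρ[a/g](S)))) → 8
  γ[v; MIN(a)→f]((U ∪ π[a,v](ρ[v/x](ρ[a/g](S))))) → 3

== RESULT ==
v | f
q | 4
r | 8
t | 4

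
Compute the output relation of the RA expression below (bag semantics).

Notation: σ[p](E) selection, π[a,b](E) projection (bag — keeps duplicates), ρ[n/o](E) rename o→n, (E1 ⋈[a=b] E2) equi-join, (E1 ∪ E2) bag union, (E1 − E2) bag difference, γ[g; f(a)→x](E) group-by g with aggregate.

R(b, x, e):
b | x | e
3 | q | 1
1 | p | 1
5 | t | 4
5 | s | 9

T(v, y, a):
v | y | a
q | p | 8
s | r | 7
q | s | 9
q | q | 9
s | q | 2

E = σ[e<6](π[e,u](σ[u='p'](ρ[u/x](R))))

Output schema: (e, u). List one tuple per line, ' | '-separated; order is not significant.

Per-node cardinality:
  R → 4
  ρ[u/x](R) → 4
  σ[u='p'](ρ[u/x](R)) → 1
  π[e,u](σ[u='p'](ρ[u/x](R))) → 1
  σ[e<6](π[e,u](σ[u='p'](ρ[u/x](R)))) → 1

== RESULT ==
e | u
1 | p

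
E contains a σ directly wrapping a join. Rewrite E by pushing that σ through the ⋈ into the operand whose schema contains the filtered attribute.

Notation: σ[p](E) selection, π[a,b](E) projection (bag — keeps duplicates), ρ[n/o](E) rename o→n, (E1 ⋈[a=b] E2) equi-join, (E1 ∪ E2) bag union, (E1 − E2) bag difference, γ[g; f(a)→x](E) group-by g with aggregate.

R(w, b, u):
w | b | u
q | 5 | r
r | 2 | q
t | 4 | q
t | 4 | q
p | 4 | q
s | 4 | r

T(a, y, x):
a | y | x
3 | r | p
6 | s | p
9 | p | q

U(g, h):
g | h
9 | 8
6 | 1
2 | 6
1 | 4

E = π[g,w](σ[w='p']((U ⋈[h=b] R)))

σ filters on w, owned by the right side.
E' = π[g,w]((U ⋈[h=b] σ[w='p'](R)))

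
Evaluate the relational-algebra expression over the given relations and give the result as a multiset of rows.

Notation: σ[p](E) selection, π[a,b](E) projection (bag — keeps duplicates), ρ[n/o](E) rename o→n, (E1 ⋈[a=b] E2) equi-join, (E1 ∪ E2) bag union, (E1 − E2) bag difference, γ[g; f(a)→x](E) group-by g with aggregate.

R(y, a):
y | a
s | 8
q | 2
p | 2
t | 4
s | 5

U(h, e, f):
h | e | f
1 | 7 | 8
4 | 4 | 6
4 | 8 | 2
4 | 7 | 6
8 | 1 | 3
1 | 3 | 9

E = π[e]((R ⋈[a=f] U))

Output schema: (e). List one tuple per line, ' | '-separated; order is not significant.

Stepwise |·|:
  R → 5
  U → 6
  (R ⋈[a=f] U) → 3
  π[e]((R ⋈[a=f] U)) → 3

== RESULT ==
e
7
8
8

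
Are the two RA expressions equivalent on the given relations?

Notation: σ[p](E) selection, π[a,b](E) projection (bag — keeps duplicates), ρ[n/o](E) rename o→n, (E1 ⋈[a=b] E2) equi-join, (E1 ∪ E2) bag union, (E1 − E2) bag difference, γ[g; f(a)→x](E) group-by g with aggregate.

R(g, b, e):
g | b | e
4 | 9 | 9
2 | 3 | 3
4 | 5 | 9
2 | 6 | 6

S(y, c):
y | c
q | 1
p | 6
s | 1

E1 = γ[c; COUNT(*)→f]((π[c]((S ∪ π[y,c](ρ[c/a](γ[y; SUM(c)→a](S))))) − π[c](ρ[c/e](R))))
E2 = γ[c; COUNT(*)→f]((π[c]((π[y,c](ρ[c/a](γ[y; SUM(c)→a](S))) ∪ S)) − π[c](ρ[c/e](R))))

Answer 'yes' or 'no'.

E1 subexpression sizes:
  S → 3
  S → 3
  γ[y; SUM(c)→a](S) → 3
  ρ[c/a](γ[y; SUM(c)→a](S)) → 3
  π[y,c](ρ[c/a](γ[y; SUM(c)→a](S))) → 3
  (S ∪ π[y,c](ρ[c/a](γ[y; SUM(c)→a](S)))) → 6
  π[c]((S ∪ π[y,c](ρ[c/a](γ[y; SUM(c)→a](S))))) → 6
  R → 4
  ρ[c/e](R) → 4
  π[c](ρ[c/e](R)) → 4
  (π[c]((S ∪ π[y,c](ρ[c/a](γ[y; SUM(c)→a](S))))) − π[c](ρ[c/e](R))) → 5
  γ[c; COUNT(*)→f]((π[c]((S ∪ π[y,c](ρ[c/a](γ[y; SUM(c)→a](S))))) − π[c](ρ[c/e](R)))) → 2
E2 subexpression sizes:
  S → 3
  γ[y; SUM(c)→a](S) → 3
  ρ[c/a](γ[y; SUM(c)→a](S)) → 3
  π[y,c](ρ[c/a](γ[y; SUM(c)→a](S))) → 3
  S → 3
  (π[y,c](ρ[c/a](γ[y; SUM(c)→a](S))) ∪ S) → 6
  π[c]((π[y,c](ρ[c/a](γ[y; SUM(c)→a](S))) ∪ S)) → 6
  R → 4
  ρ[c/e](R) → 4
  π[c](ρ[c/e](R)) → 4
  (π[c]((π[y,c](ρ[c/a](γ[y; SUM(c)→a](S))) ∪ S)) − π[c](ρ[c/e](R))) → 5
  γ[c; COUNT(*)→f]((π[c]((π[y,c](ρ[c/a](γ[y; SUM(c)→a](S))) ∪ S)) − π[c](ρ[c/e](R)))) → 2

E1 and E2 produce the same multiset:
c | f
1 | 4
6 | 1

yes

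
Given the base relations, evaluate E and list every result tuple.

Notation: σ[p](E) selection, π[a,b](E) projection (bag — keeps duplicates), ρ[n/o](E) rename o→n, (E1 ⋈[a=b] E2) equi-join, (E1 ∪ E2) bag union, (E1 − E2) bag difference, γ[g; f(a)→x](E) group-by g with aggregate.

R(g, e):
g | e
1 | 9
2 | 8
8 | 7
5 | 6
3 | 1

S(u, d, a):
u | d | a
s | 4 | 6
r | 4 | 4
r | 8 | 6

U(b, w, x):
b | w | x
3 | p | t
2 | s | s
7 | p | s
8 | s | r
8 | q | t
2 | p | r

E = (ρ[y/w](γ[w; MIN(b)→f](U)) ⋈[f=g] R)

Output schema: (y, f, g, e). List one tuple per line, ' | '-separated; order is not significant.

Stepwise |·|:
  U → 6
  γ[w; MIN(b)→f](U) → 3
  ρ[y/w](γ[w; MIN(b)→f](U)) → 3
  R → 5
  (ρ[y/w](γ[w; MIN(b)→f](U)) ⋈[f=g] R) → 3

== RESULT ==
y | f | g | e
p | 2 | 2 | 8
q | 8 | 8 | 7
s | 2 | 2 | 8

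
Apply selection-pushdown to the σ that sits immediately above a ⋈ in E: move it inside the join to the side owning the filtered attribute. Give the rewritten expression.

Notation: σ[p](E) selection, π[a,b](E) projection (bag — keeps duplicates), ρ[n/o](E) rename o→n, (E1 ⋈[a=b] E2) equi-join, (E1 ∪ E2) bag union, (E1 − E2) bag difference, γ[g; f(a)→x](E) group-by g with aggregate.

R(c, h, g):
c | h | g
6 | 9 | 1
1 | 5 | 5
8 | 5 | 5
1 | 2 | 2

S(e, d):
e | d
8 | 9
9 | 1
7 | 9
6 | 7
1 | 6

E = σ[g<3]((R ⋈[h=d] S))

σ filters on g, owned by the left side.
E' = (σ[g<3](R) ⋈[h=d] S)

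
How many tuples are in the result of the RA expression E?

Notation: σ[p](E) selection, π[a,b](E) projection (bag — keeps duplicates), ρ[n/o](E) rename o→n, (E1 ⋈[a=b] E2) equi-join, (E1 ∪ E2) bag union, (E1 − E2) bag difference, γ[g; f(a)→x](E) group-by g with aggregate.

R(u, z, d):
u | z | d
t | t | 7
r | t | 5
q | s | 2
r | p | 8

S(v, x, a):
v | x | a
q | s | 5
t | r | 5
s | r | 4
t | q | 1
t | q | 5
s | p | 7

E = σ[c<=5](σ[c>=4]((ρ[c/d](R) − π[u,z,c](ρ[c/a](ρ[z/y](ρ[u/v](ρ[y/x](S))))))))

Stepwise |·|:
  R → 4
  ρ[c/d](R) → 4
  S → 6
  ρ[y/x](S) → 6
  ρ[u/v](ρ[y/x](S)) → 6
  ρ[z/y](ρ[u/v](ρ[y/x](S))) → 6
  ρ[c/a](ρ[z/y](ρ[u/v](ρ[y/x](S)))) → 6
  π[u,z,c](ρ[c/a](ρ[z/y](ρ[u/v](ρ[y/x](S))))) → 6
  (ρ[c/d](R) − π[u,z,c](ρ[c/a](ρ[z/y](ρ[u/v](ρ[y/x](S)))))) → 4
  σ[c>=4]((ρ[c/d](R) − π[u,z,c](ρ[c/a](ρ[z/y](ρ[u/v](ρ[y/x](S))))))) → 3
  σ[c<=5](σ[c>=4]((ρ[c/d](R) − π[u,z,c](ρ[c/a](ρ[z/y](ρ[u/v](ρ[y/x](S)))))))) → 1

|E| = 1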